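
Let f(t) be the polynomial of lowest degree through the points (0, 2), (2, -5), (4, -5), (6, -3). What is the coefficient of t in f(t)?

-73/12

Build the Lagrange basis polynomials:
L_0(t) = (t - 2)(t - 4)(t - 6) / [-48] = -(1/48)t^3 + (1/4)t^2 - (11/12)t + 1
L_1(t) = t(t - 4)(t - 6) / [16] = (1/16)t^3 - (5/8)t^2 + (3/2)t
L_2(t) = t(t - 2)(t - 6) / [-16] = -(1/16)t^3 + (1/2)t^2 - (3/4)t
L_3(t) = t(t - 2)(t - 4) / [48] = (1/48)t^3 - (1/8)t^2 + (1/6)t
f(t) = 2·L_0 + (-5)·L_1 + (-5)·L_2 + (-3)·L_3
Only the coefficient of t is needed; take it from each L_i and combine:
2·(-11/12) + (-5)·(3/2) + (-5)·(-3/4) + (-3)·(1/6) = -73/12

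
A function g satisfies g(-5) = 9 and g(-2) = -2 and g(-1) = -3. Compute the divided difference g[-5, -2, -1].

g[-5,-2] = (-2 - 9) / (-2 - (-5)) = -11/3
g[-2,-1] = (-3 - (-2)) / (-1 - (-2)) = -1
g[-5,-2,-1] = (-1 - (-11/3)) / (-1 - (-5)) = 2/3

2/3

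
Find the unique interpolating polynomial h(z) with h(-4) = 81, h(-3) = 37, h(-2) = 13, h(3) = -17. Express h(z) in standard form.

h(z) = -z^3 + z^2 + 1

Newton's divided differences:
h[-4,-3] = (37 - 81) / (-3 - (-4)) = -44
h[-3,-2] = (13 - 37) / (-2 - (-3)) = -24
h[-2,3] = (-17 - 13) / (3 - (-2)) = -6
h[-4,-3,-2] = (-24 - (-44)) / (-2 - (-4)) = 10
h[-3,-2,3] = (-6 - (-24)) / (3 - (-3)) = 3
h[-4,-3,-2,3] = (3 - 10) / (3 - (-4)) = -1
h(z) = 81 + (-44)·(z + 4) + 10·(z + 4)(z + 3) + (-1)·(z + 4)(z + 3)(z + 2)
Expanding: h(z) = -z^3 + z^2 + 1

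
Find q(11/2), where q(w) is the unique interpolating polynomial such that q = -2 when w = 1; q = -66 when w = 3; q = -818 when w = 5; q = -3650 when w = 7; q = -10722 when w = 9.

-5039/4

Evaluate each Lagrange basis at w = 11/2:
L_0(11/2) = (5/2)·(1/2)·(-3/2)·(-7/2)/[(-2)·(-4)·(-6)·(-8)] = 35/2048
L_1(11/2) = (9/2)·(1/2)·(-3/2)·(-7/2)/[(2)·(-2)·(-4)·(-6)] = -63/512
L_2(11/2) = (9/2)·(5/2)·(-3/2)·(-7/2)/[(4)·(2)·(-2)·(-4)] = 945/1024
L_3(11/2) = (9/2)·(5/2)·(1/2)·(-7/2)/[(6)·(4)·(2)·(-2)] = 105/512
L_4(11/2) = (9/2)·(5/2)·(1/2)·(-3/2)/[(8)·(6)·(4)·(2)] = -45/2048
Sum: (-2)·(35/2048) + (-66)·(-63/512) + (-818)·(945/1024) + (-3650)·(105/512) + (-10722)·(-45/2048) = -5039/4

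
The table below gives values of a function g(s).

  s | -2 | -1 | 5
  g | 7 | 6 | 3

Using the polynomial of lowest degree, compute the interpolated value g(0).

L_0(0) = (1)·(-5)/[(-1)·(-7)] = -5/7
L_1(0) = (2)·(-5)/[(1)·(-6)] = 5/3
L_2(0) = (2)·(1)/[(7)·(6)] = 1/21
Sum: 7·(-5/7) + 6·(5/3) + 3·(1/21) = 36/7

36/7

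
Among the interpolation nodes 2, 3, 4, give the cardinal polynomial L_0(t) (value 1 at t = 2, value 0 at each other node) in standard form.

L_0(t) = (t - 3)(t - 4) / [(-1)·(-2)]
       = (t^2 - 7t + 12) / (2)

L_0(t) = (1/2)t^2 - (7/2)t + 6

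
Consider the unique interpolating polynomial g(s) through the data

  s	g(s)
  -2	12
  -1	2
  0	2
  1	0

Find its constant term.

2

Build the Lagrange basis polynomials:
L_0(s) = (s + 1)s(s - 1) / [-6] = -(1/6)s^3 + (1/6)s
L_1(s) = (s + 2)s(s - 1) / [2] = (1/2)s^3 + (1/2)s^2 - s
L_2(s) = (s + 2)(s + 1)(s - 1) / [-2] = -(1/2)s^3 - s^2 + (1/2)s + 1
L_3(s) = (s + 2)(s + 1)s / [6] = (1/6)s^3 + (1/2)s^2 + (1/3)s
g(s) = 12·L_0 + 2·L_1 + 2·L_2 + 0·L_3
Only the constant term is needed; take it from each L_i and combine:
12·(0) + 2·(0) + 2·(1) + 0·(0) = 2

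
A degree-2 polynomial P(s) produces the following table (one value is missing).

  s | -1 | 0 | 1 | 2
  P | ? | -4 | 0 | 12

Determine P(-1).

The 3 known values determine P uniquely (degree ≤ 2).
L_0(-1) = (-2)·(-3)/[(-1)·(-2)] = 3
L_1(-1) = (-1)·(-3)/[(1)·(-1)] = -3
L_2(-1) = (-1)·(-2)/[(2)·(1)] = 1
Sum: (-4)·(3) + 0 + 12·(1) = 0

0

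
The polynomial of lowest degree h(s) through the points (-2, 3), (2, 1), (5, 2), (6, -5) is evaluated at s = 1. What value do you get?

-25/14

Evaluate each Lagrange basis at s = 1:
L_0(1) = (-1)·(-4)·(-5)/[(-4)·(-7)·(-8)] = 5/56
L_1(1) = (3)·(-4)·(-5)/[(4)·(-3)·(-4)] = 5/4
L_2(1) = (3)·(-1)·(-5)/[(7)·(3)·(-1)] = -5/7
L_3(1) = (3)·(-1)·(-4)/[(8)·(4)·(1)] = 3/8
Sum: 3·(5/56) + 1·(5/4) + 2·(-5/7) + (-5)·(3/8) = -25/14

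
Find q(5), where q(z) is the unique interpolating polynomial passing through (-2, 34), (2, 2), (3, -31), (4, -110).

Using Newton's divided-difference form:
q[-2,2] = (2 - 34) / (2 - (-2)) = -8
q[2,3] = (-31 - 2) / (3 - 2) = -33
q[3,4] = (-110 - (-31)) / (4 - 3) = -79
q[-2,2,3] = (-33 - (-8)) / (3 - (-2)) = -5
q[2,3,4] = (-79 - (-33)) / (4 - 2) = -23
q[-2,2,3,4] = (-23 - (-5)) / (4 - (-2)) = -3
q(5) = 34 + (-8)·(7) + (-5)·(7)·(3) + (-3)·(7)·(3)·(2) = -253

-253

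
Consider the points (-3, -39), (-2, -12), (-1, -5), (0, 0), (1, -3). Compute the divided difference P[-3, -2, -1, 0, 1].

-1

P[-3,-2] = (-12 - (-39)) / (-2 - (-3)) = 27
P[-2,-1] = (-5 - (-12)) / (-1 - (-2)) = 7
P[-1,0] = (0 - (-5)) / (0 - (-1)) = 5
P[0,1] = (-3 - 0) / (1 - 0) = -3
P[-3,-2,-1] = (7 - 27) / (-1 - (-3)) = -10
P[-2,-1,0] = (5 - 7) / (0 - (-2)) = -1
P[-1,0,1] = (-3 - 5) / (1 - (-1)) = -4
P[-3,-2,-1,0] = (-1 - (-10)) / (0 - (-3)) = 3
P[-2,-1,0,1] = (-4 - (-1)) / (1 - (-2)) = -1
P[-3,-2,-1,0,1] = (-1 - 3) / (1 - (-3)) = -1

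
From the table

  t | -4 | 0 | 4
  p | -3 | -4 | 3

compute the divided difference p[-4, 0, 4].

p[-4,0] = (-4 - (-3)) / (0 - (-4)) = -1/4
p[0,4] = (3 - (-4)) / (4 - 0) = 7/4
p[-4,0,4] = (7/4 - (-1/4)) / (4 - (-4)) = 1/4

1/4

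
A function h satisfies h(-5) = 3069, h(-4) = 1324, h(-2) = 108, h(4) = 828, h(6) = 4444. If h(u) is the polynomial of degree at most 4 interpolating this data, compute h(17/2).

L_0(17/2) = (25/2)·(21/2)·(9/2)·(5/2)/[(-1)·(-3)·(-9)·(-11)] = 875/176
L_1(17/2) = (27/2)·(21/2)·(9/2)·(5/2)/[(1)·(-2)·(-8)·(-10)] = -5103/512
L_2(17/2) = (27/2)·(25/2)·(9/2)·(5/2)/[(3)·(2)·(-6)·(-8)] = 3375/512
L_3(17/2) = (27/2)·(25/2)·(21/2)·(5/2)/[(9)·(8)·(6)·(-2)] = -2625/512
L_4(17/2) = (27/2)·(25/2)·(21/2)·(9/2)/[(11)·(10)·(8)·(2)] = 25515/5632
Sum: 3069·(875/176) + 1324·(-5103/512) + 108·(3375/512) + 828·(-2625/512) + 4444·(25515/5632) = 37323/2

37323/2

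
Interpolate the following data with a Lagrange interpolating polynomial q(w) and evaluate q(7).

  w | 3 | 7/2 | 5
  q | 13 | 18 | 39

81

Evaluate each Lagrange basis at w = 7:
L_0(7) = (7/2)·(2)/[(-1/2)·(-2)] = 7
L_1(7) = (4)·(2)/[(1/2)·(-3/2)] = -32/3
L_2(7) = (4)·(7/2)/[(2)·(3/2)] = 14/3
Sum: 13·(7) + 18·(-32/3) + 39·(14/3) = 81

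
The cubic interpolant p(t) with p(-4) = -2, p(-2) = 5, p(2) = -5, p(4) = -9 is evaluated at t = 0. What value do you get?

11/6

L_0(0) = (2)·(-2)·(-4)/[(-2)·(-6)·(-8)] = -1/6
L_1(0) = (4)·(-2)·(-4)/[(2)·(-4)·(-6)] = 2/3
L_2(0) = (4)·(2)·(-4)/[(6)·(4)·(-2)] = 2/3
L_3(0) = (4)·(2)·(-2)/[(8)·(6)·(2)] = -1/6
Sum: (-2)·(-1/6) + 5·(2/3) + (-5)·(2/3) + (-9)·(-1/6) = 11/6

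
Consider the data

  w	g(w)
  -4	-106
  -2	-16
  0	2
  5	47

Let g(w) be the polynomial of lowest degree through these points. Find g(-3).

Evaluate each Lagrange basis at w = -3:
L_0(-3) = (-1)·(-3)·(-8)/[(-2)·(-4)·(-9)] = 1/3
L_1(-3) = (1)·(-3)·(-8)/[(2)·(-2)·(-7)] = 6/7
L_2(-3) = (1)·(-1)·(-8)/[(4)·(2)·(-5)] = -1/5
L_3(-3) = (1)·(-1)·(-3)/[(9)·(7)·(5)] = 1/105
Sum: (-106)·(1/3) + (-16)·(6/7) + 2·(-1/5) + 47·(1/105) = -49

-49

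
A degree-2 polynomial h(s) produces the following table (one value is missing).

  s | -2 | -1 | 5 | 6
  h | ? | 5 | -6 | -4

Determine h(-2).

32/3

The 3 known values determine h uniquely (degree ≤ 2).
Evaluate each Lagrange basis at s = -2:
L_0(-2) = (-7)·(-8)/[(-6)·(-7)] = 4/3
L_1(-2) = (-1)·(-8)/[(6)·(-1)] = -4/3
L_2(-2) = (-1)·(-7)/[(7)·(1)] = 1
Sum: 5·(4/3) + (-6)·(-4/3) + (-4)·(1) = 32/3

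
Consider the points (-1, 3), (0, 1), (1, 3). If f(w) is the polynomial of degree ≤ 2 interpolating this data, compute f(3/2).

Evaluate each Lagrange basis at w = 3/2:
L_0(3/2) = (3/2)·(1/2)/[(-1)·(-2)] = 3/8
L_1(3/2) = (5/2)·(1/2)/[(1)·(-1)] = -5/4
L_2(3/2) = (5/2)·(3/2)/[(2)·(1)] = 15/8
Sum: 3·(3/8) + 1·(-5/4) + 3·(15/8) = 11/2

11/2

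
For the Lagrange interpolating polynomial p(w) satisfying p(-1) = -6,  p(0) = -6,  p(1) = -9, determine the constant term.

-6

Build the Lagrange basis polynomials:
L_0(w) = w(w - 1) / [2] = (1/2)w^2 - (1/2)w
L_1(w) = (w + 1)(w - 1) / [-1] = -w^2 + 1
L_2(w) = (w + 1)w / [2] = (1/2)w^2 + (1/2)w
p(w) = (-6)·L_0 + (-6)·L_1 + (-9)·L_2
Only the constant term is needed; take it from each L_i and combine:
(-6)·(0) + (-6)·(1) + (-9)·(0) = -6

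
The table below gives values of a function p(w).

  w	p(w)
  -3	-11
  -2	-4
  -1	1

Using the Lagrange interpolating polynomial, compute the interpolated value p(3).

Evaluate each Lagrange basis at w = 3:
L_0(3) = (5)·(4)/[(-1)·(-2)] = 10
L_1(3) = (6)·(4)/[(1)·(-1)] = -24
L_2(3) = (6)·(5)/[(2)·(1)] = 15
Sum: (-11)·(10) + (-4)·(-24) + 1·(15) = 1

1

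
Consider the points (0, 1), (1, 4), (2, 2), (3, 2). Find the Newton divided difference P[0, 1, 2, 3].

P[0,1] = (4 - 1) / (1 - 0) = 3
P[1,2] = (2 - 4) / (2 - 1) = -2
P[2,3] = (2 - 2) / (3 - 2) = 0
P[0,1,2] = (-2 - 3) / (2 - 0) = -5/2
P[1,2,3] = (0 - (-2)) / (3 - 1) = 1
P[0,1,2,3] = (1 - (-5/2)) / (3 - 0) = 7/6

7/6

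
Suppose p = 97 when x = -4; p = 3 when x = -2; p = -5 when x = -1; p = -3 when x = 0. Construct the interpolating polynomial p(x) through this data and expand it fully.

Newton's divided differences:
p[-4,-2] = (3 - 97) / (-2 - (-4)) = -47
p[-2,-1] = (-5 - 3) / (-1 - (-2)) = -8
p[-1,0] = (-3 - (-5)) / (0 - (-1)) = 2
p[-4,-2,-1] = (-8 - (-47)) / (-1 - (-4)) = 13
p[-2,-1,0] = (2 - (-8)) / (0 - (-2)) = 5
p[-4,-2,-1,0] = (5 - 13) / (0 - (-4)) = -2
p(x) = 97 + (-47)·(x + 4) + 13·(x + 4)(x + 2) + (-2)·(x + 4)(x + 2)(x + 1)
Expanding: p(x) = -2x^3 - x^2 + 3x - 3

p(x) = -2x^3 - x^2 + 3x - 3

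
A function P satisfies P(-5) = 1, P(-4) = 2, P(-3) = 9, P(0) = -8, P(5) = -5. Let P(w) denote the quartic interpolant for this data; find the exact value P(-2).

L_0(-2) = (2)·(1)·(-2)·(-7)/[(-1)·(-2)·(-5)·(-10)] = 7/25
L_1(-2) = (3)·(1)·(-2)·(-7)/[(1)·(-1)·(-4)·(-9)] = -7/6
L_2(-2) = (3)·(2)·(-2)·(-7)/[(2)·(1)·(-3)·(-8)] = 7/4
L_3(-2) = (3)·(2)·(1)·(-7)/[(5)·(4)·(3)·(-5)] = 7/50
L_4(-2) = (3)·(2)·(1)·(-2)/[(10)·(9)·(8)·(5)] = -1/300
Sum: 1·(7/25) + 2·(-7/6) + 9·(7/4) + (-8)·(7/50) + (-5)·(-1/300) = 1889/150

1889/150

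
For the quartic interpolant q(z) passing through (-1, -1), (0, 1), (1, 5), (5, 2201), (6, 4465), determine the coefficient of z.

Build the Lagrange basis polynomials:
L_0(z) = z(z - 1)(z - 5)(z - 6) / [84] = (1/84)z^4 - (1/7)z^3 + (41/84)z^2 - (5/14)z
L_1(z) = (z + 1)(z - 1)(z - 5)(z - 6) / [-30] = -(1/30)z^4 + (11/30)z^3 - (29/30)z^2 - (11/30)z + 1
L_2(z) = (z + 1)z(z - 5)(z - 6) / [40] = (1/40)z^4 - (1/4)z^3 + (19/40)z^2 + (3/4)z
L_3(z) = (z + 1)z(z - 1)(z - 6) / [-120] = -(1/120)z^4 + (1/20)z^3 + (1/120)z^2 - (1/20)z
L_4(z) = (z + 1)z(z - 1)(z - 5) / [210] = (1/210)z^4 - (1/42)z^3 - (1/210)z^2 + (1/42)z
q(z) = (-1)·L_0 + 1·L_1 + 5·L_2 + 2201·L_3 + 4465·L_4
Only the coefficient of z is needed; take it from each L_i and combine:
(-1)·(-5/14) + 1·(-11/30) + 5·(3/4) + 2201·(-1/20) + 4465·(1/42) = 0

0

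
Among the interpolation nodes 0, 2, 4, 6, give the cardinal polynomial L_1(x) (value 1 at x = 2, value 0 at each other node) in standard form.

L_1(x) = x(x - 4)(x - 6) / [(2)·(-2)·(-4)]
       = (x^3 - 10x^2 + 24x) / (16)

L_1(x) = (1/16)x^3 - (5/8)x^2 + (3/2)x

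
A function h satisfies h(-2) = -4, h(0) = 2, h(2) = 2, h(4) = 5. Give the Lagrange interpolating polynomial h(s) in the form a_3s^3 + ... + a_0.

h(s) = (3/16)s^3 - (3/4)s^2 + (3/4)s + 2

Build the Lagrange basis polynomials:
L_0(s) = s(s - 2)(s - 4) / [-48] = -(1/48)s^3 + (1/8)s^2 - (1/6)s
L_1(s) = (s + 2)(s - 2)(s - 4) / [16] = (1/16)s^3 - (1/4)s^2 - (1/4)s + 1
L_2(s) = (s + 2)s(s - 4) / [-16] = -(1/16)s^3 + (1/8)s^2 + (1/2)s
L_3(s) = (s + 2)s(s - 2) / [48] = (1/48)s^3 - (1/12)s
h(s) = (-4)·L_0 + 2·L_1 + 2·L_2 + 5·L_3
  (-4)·L_0(s) = (1/12)s^3 - (1/2)s^2 + (2/3)s
  2·L_1(s) = (1/8)s^3 - (1/2)s^2 - (1/2)s + 2
  2·L_2(s) = -(1/8)s^3 + (1/4)s^2 + s
  5·L_3(s) = (5/48)s^3 - (5/12)s
Adding term by term: (3/16)s^3 - (3/4)s^2 + (3/4)s + 2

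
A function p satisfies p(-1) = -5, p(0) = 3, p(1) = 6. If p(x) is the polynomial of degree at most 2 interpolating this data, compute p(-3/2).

Using Newton's divided-difference form:
p[-1,0] = (3 - (-5)) / (0 - (-1)) = 8
p[0,1] = (6 - 3) / (1 - 0) = 3
p[-1,0,1] = (3 - 8) / (1 - (-1)) = -5/2
p(-3/2) = -5 + 8·(-1/2) + (-5/2)·(-1/2)·(-3/2) = -87/8

-87/8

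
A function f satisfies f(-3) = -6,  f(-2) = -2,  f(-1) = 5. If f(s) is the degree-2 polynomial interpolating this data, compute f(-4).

Using Newton's divided-difference form:
f[-3,-2] = (-2 - (-6)) / (-2 - (-3)) = 4
f[-2,-1] = (5 - (-2)) / (-1 - (-2)) = 7
f[-3,-2,-1] = (7 - 4) / (-1 - (-3)) = 3/2
f(-4) = -6 + 4·(-1) + (3/2)·(-1)·(-2) = -7

-7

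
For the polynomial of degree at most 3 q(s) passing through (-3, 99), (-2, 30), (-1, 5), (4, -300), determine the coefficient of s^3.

-4

Build the Lagrange basis polynomials:
L_0(s) = (s + 2)(s + 1)(s - 4) / [-14] = -(1/14)s^3 + (1/14)s^2 + (5/7)s + 4/7
L_1(s) = (s + 3)(s + 1)(s - 4) / [6] = (1/6)s^3 - (13/6)s - 2
L_2(s) = (s + 3)(s + 2)(s - 4) / [-10] = -(1/10)s^3 - (1/10)s^2 + (7/5)s + 12/5
L_3(s) = (s + 3)(s + 2)(s + 1) / [210] = (1/210)s^3 + (1/35)s^2 + (11/210)s + 1/35
q(s) = 99·L_0 + 30·L_1 + 5·L_2 + (-300)·L_3
Only the coefficient of s^3 is needed; take it from each L_i and combine:
99·(-1/14) + 30·(1/6) + 5·(-1/10) + (-300)·(1/210) = -4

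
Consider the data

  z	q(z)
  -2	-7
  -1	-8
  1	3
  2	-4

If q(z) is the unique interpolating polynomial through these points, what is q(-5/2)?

Evaluate each Lagrange basis at z = -5/2:
L_0(-5/2) = (-3/2)·(-7/2)·(-9/2)/[(-1)·(-3)·(-4)] = 63/32
L_1(-5/2) = (-1/2)·(-7/2)·(-9/2)/[(1)·(-2)·(-3)] = -21/16
L_2(-5/2) = (-1/2)·(-3/2)·(-9/2)/[(3)·(2)·(-1)] = 9/16
L_3(-5/2) = (-1/2)·(-3/2)·(-7/2)/[(4)·(3)·(1)] = -7/32
Sum: (-7)·(63/32) + (-8)·(-21/16) + 3·(9/16) + (-4)·(-7/32) = -23/32

-23/32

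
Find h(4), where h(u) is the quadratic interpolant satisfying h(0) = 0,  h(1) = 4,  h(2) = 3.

-14

Using Newton's divided-difference form:
h[0,1] = (4 - 0) / (1 - 0) = 4
h[1,2] = (3 - 4) / (2 - 1) = -1
h[0,1,2] = (-1 - 4) / (2 - 0) = -5/2
h(4) = 0 + 4·(4) + (-5/2)·(4)·(3) = -14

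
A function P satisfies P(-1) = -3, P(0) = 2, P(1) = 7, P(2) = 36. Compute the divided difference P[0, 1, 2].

12

P[0,1] = (7 - 2) / (1 - 0) = 5
P[1,2] = (36 - 7) / (2 - 1) = 29
P[0,1,2] = (29 - 5) / (2 - 0) = 12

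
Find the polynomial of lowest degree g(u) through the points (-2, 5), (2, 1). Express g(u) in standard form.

Build the Lagrange basis polynomials:
L_0(u) = (u - 2) / [-4] = -(1/4)u + 1/2
L_1(u) = (u + 2) / [4] = (1/4)u + 1/2
g(u) = 5·L_0 + 1·L_1
  5·L_0(u) = -(5/4)u + 5/2
  1·L_1(u) = (1/4)u + 1/2
Adding term by term: -u + 3

g(u) = -u + 3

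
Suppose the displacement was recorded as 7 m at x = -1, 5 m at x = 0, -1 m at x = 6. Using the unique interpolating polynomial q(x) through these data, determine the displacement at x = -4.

L_0(-4) = (-4)·(-10)/[(-1)·(-7)] = 40/7
L_1(-4) = (-3)·(-10)/[(1)·(-6)] = -5
L_2(-4) = (-3)·(-4)/[(7)·(6)] = 2/7
Sum: 7·(40/7) + 5·(-5) + (-1)·(2/7) = 103/7

103/7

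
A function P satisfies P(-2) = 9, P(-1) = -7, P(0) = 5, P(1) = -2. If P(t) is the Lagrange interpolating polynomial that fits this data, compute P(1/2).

109/16

Evaluate each Lagrange basis at t = 1/2:
L_0(1/2) = (3/2)·(1/2)·(-1/2)/[(-1)·(-2)·(-3)] = 1/16
L_1(1/2) = (5/2)·(1/2)·(-1/2)/[(1)·(-1)·(-2)] = -5/16
L_2(1/2) = (5/2)·(3/2)·(-1/2)/[(2)·(1)·(-1)] = 15/16
L_3(1/2) = (5/2)·(3/2)·(1/2)/[(3)·(2)·(1)] = 5/16
Sum: 9·(1/16) + (-7)·(-5/16) + 5·(15/16) + (-2)·(5/16) = 109/16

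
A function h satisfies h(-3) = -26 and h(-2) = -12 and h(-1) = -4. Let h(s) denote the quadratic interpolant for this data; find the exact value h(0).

-2

Using Newton's divided-difference form:
h[-3,-2] = (-12 - (-26)) / (-2 - (-3)) = 14
h[-2,-1] = (-4 - (-12)) / (-1 - (-2)) = 8
h[-3,-2,-1] = (8 - 14) / (-1 - (-3)) = -3
h(0) = -26 + 14·(3) + (-3)·(3)·(2) = -2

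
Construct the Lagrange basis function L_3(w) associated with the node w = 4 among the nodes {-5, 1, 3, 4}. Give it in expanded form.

L_3(w) = (w + 5)(w - 1)(w - 3) / [(9)·(3)·(1)]
       = (w^3 + w^2 - 17w + 15) / (27)

L_3(w) = (1/27)w^3 + (1/27)w^2 - (17/27)w + 5/9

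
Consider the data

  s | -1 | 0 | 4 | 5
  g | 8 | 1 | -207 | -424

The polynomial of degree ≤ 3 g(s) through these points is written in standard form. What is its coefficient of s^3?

The leading coefficient equals the top divided difference g[-1,0,4,5].
g[-1,0] = (1 - 8) / (0 - (-1)) = -7
g[0,4] = (-207 - 1) / (4 - 0) = -52
g[4,5] = (-424 - (-207)) / (5 - 4) = -217
g[-1,0,4] = (-52 - (-7)) / (4 - (-1)) = -9
g[0,4,5] = (-217 - (-52)) / (5 - 0) = -33
g[-1,0,4,5] = (-33 - (-9)) / (5 - (-1)) = -4

-4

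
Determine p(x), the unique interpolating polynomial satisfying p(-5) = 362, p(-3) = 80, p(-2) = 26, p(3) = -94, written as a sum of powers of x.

p(x) = -3x^3 - x^2 - 2x + 2

L_0(x) = (x + 3)(x + 2)(x - 3) / [-48] = -(1/48)x^3 - (1/24)x^2 + (3/16)x + 3/8
L_1(x) = (x + 5)(x + 2)(x - 3) / [12] = (1/12)x^3 + (1/3)x^2 - (11/12)x - 5/2
L_2(x) = (x + 5)(x + 3)(x - 3) / [-15] = -(1/15)x^3 - (1/3)x^2 + (3/5)x + 3
L_3(x) = (x + 5)(x + 3)(x + 2) / [240] = (1/240)x^3 + (1/24)x^2 + (31/240)x + 1/8
p(x) = 362·L_0 + 80·L_1 + 26·L_2 + (-94)·L_3
  362·L_0(x) = -(181/24)x^3 - (181/12)x^2 + (543/8)x + 543/4
  80·L_1(x) = (20/3)x^3 + (80/3)x^2 - (220/3)x - 200
  26·L_2(x) = -(26/15)x^3 - (26/3)x^2 + (78/5)x + 78
  (-94)·L_3(x) = -(47/120)x^3 - (47/12)x^2 - (1457/120)x - 47/4
Adding term by term: -3x^3 - x^2 - 2x + 2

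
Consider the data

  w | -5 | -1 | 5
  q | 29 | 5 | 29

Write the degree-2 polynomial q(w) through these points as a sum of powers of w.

q(w) = w^2 + 4

Build the Lagrange basis polynomials:
L_0(w) = (w + 1)(w - 5) / [40] = (1/40)w^2 - (1/10)w - 1/8
L_1(w) = (w + 5)(w - 5) / [-24] = -(1/24)w^2 + 25/24
L_2(w) = (w + 5)(w + 1) / [60] = (1/60)w^2 + (1/10)w + 1/12
q(w) = 29·L_0 + 5·L_1 + 29·L_2
  29·L_0(w) = (29/40)w^2 - (29/10)w - 29/8
  5·L_1(w) = -(5/24)w^2 + 125/24
  29·L_2(w) = (29/60)w^2 + (29/10)w + 29/12
Adding term by term: w^2 + 4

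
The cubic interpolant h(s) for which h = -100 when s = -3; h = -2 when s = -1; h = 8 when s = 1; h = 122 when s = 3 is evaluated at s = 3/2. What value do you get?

L_0(3/2) = (5/2)·(1/2)·(-3/2)/[(-2)·(-4)·(-6)] = 5/128
L_1(3/2) = (9/2)·(1/2)·(-3/2)/[(2)·(-2)·(-4)] = -27/128
L_2(3/2) = (9/2)·(5/2)·(-3/2)/[(4)·(2)·(-2)] = 135/128
L_3(3/2) = (9/2)·(5/2)·(1/2)/[(6)·(4)·(2)] = 15/128
Sum: (-100)·(5/128) + (-2)·(-27/128) + 8·(135/128) + 122·(15/128) = 77/4

77/4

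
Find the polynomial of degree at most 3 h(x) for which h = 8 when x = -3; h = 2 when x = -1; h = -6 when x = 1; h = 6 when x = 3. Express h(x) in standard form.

h(x) = (11/24)x^3 + (9/8)x^2 - (107/24)x - 25/8

L_0(x) = (x + 1)(x - 1)(x - 3) / [-48] = -(1/48)x^3 + (1/16)x^2 + (1/48)x - 1/16
L_1(x) = (x + 3)(x - 1)(x - 3) / [16] = (1/16)x^3 - (1/16)x^2 - (9/16)x + 9/16
L_2(x) = (x + 3)(x + 1)(x - 3) / [-16] = -(1/16)x^3 - (1/16)x^2 + (9/16)x + 9/16
L_3(x) = (x + 3)(x + 1)(x - 1) / [48] = (1/48)x^3 + (1/16)x^2 - (1/48)x - 1/16
h(x) = 8·L_0 + 2·L_1 + (-6)·L_2 + 6·L_3
  8·L_0(x) = -(1/6)x^3 + (1/2)x^2 + (1/6)x - 1/2
  2·L_1(x) = (1/8)x^3 - (1/8)x^2 - (9/8)x + 9/8
  (-6)·L_2(x) = (3/8)x^3 + (3/8)x^2 - (27/8)x - 27/8
  6·L_3(x) = (1/8)x^3 + (3/8)x^2 - (1/8)x - 3/8
Adding term by term: (11/24)x^3 + (9/8)x^2 - (107/24)x - 25/8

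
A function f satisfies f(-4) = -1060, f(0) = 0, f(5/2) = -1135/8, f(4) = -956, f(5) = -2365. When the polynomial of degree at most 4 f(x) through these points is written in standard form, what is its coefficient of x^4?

-4

The leading coefficient equals the top divided difference f[-4,0,5/2,4,5].
f[-4,0] = (0 - (-1060)) / (0 - (-4)) = 265
f[0,5/2] = (-1135/8 - 0) / (5/2 - 0) = -227/4
f[5/2,4] = (-956 - (-1135/8)) / (4 - 5/2) = -2171/4
f[4,5] = (-2365 - (-956)) / (5 - 4) = -1409
f[-4,0,5/2] = (-227/4 - 265) / (5/2 - (-4)) = -99/2
f[0,5/2,4] = (-2171/4 - (-227/4)) / (4 - 0) = -243/2
f[5/2,4,5] = (-1409 - (-2171/4)) / (5 - 5/2) = -693/2
f[-4,0,5/2,4] = (-243/2 - (-99/2)) / (4 - (-4)) = -9
f[0,5/2,4,5] = (-693/2 - (-243/2)) / (5 - 0) = -45
f[-4,0,5/2,4,5] = (-45 - (-9)) / (5 - (-4)) = -4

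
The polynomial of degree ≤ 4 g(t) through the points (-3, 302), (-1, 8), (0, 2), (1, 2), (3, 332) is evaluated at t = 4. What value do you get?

1058

Evaluate each Lagrange basis at t = 4:
L_0(4) = (5)·(4)·(3)·(1)/[(-2)·(-3)·(-4)·(-6)] = 5/12
L_1(4) = (7)·(4)·(3)·(1)/[(2)·(-1)·(-2)·(-4)] = -21/4
L_2(4) = (7)·(5)·(3)·(1)/[(3)·(1)·(-1)·(-3)] = 35/3
L_3(4) = (7)·(5)·(4)·(1)/[(4)·(2)·(1)·(-2)] = -35/4
L_4(4) = (7)·(5)·(4)·(3)/[(6)·(4)·(3)·(2)] = 35/12
Sum: 302·(5/12) + 8·(-21/4) + 2·(35/3) + 2·(-35/4) + 332·(35/12) = 1058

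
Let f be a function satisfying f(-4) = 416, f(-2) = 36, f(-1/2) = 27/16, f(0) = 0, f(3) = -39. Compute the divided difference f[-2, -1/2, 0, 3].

-5/2

f[-2,-1/2] = (27/16 - 36) / (-1/2 - (-2)) = -183/8
f[-1/2,0] = (0 - 27/16) / (0 - (-1/2)) = -27/8
f[0,3] = (-39 - 0) / (3 - 0) = -13
f[-2,-1/2,0] = (-27/8 - (-183/8)) / (0 - (-2)) = 39/4
f[-1/2,0,3] = (-13 - (-27/8)) / (3 - (-1/2)) = -11/4
f[-2,-1/2,0,3] = (-11/4 - 39/4) / (3 - (-2)) = -5/2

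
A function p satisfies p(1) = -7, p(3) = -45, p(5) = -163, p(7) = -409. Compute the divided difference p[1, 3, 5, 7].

p[1,3] = (-45 - (-7)) / (3 - 1) = -19
p[3,5] = (-163 - (-45)) / (5 - 3) = -59
p[5,7] = (-409 - (-163)) / (7 - 5) = -123
p[1,3,5] = (-59 - (-19)) / (5 - 1) = -10
p[3,5,7] = (-123 - (-59)) / (7 - 3) = -16
p[1,3,5,7] = (-16 - (-10)) / (7 - 1) = -1

-1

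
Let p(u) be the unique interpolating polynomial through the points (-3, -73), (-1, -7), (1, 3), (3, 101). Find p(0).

L_0(0) = (1)·(-1)·(-3)/[(-2)·(-4)·(-6)] = -1/16
L_1(0) = (3)·(-1)·(-3)/[(2)·(-2)·(-4)] = 9/16
L_2(0) = (3)·(1)·(-3)/[(4)·(2)·(-2)] = 9/16
L_3(0) = (3)·(1)·(-1)/[(6)·(4)·(2)] = -1/16
Sum: (-73)·(-1/16) + (-7)·(9/16) + 3·(9/16) + 101·(-1/16) = -4

-4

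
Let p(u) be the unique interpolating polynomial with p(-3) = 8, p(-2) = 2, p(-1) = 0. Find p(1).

8

Evaluate each Lagrange basis at u = 1:
L_0(1) = (3)·(2)/[(-1)·(-2)] = 3
L_1(1) = (4)·(2)/[(1)·(-1)] = -8
L_2(1) = (4)·(3)/[(2)·(1)] = 6
Sum: 8·(3) + 2·(-8) + 0 = 8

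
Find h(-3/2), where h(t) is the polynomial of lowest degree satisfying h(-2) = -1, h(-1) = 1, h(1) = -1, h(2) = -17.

Using Newton's divided-difference form:
h[-2,-1] = (1 - (-1)) / (-1 - (-2)) = 2
h[-1,1] = (-1 - 1) / (1 - (-1)) = -1
h[1,2] = (-17 - (-1)) / (2 - 1) = -16
h[-2,-1,1] = (-1 - 2) / (1 - (-2)) = -1
h[-1,1,2] = (-16 - (-1)) / (2 - (-1)) = -5
h[-2,-1,1,2] = (-5 - (-1)) / (2 - (-2)) = -1
h(-3/2) = -1 + 2·(1/2) + (-1)·(1/2)·(-1/2) + (-1)·(1/2)·(-1/2)·(-5/2) = -3/8

-3/8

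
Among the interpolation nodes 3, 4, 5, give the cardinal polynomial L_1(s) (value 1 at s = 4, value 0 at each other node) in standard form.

L_1(s) = -s^2 + 8s - 15

L_1(s) = (s - 3)(s - 5) / [(1)·(-1)]
       = (s^2 - 8s + 15) / (-1)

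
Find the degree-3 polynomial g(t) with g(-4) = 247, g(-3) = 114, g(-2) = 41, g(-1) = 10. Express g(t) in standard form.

Newton's divided differences:
g[-4,-3] = (114 - 247) / (-3 - (-4)) = -133
g[-3,-2] = (41 - 114) / (-2 - (-3)) = -73
g[-2,-1] = (10 - 41) / (-1 - (-2)) = -31
g[-4,-3,-2] = (-73 - (-133)) / (-2 - (-4)) = 30
g[-3,-2,-1] = (-31 - (-73)) / (-1 - (-3)) = 21
g[-4,-3,-2,-1] = (21 - 30) / (-1 - (-4)) = -3
g(t) = 247 + (-133)·(t + 4) + 30·(t + 4)(t + 3) + (-3)·(t + 4)(t + 3)(t + 2)
Expanding: g(t) = -3t^3 + 3t^2 - t + 3

g(t) = -3t^3 + 3t^2 - t + 3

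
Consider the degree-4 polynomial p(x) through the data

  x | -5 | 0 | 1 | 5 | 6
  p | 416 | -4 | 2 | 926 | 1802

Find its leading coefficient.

1

Build the Lagrange basis polynomials:
L_0(x) = x(x - 1)(x - 5)(x - 6) / [3300] = (1/3300)x^4 - (1/275)x^3 + (41/3300)x^2 - (1/110)x
L_1(x) = (x + 5)(x - 1)(x - 5)(x - 6) / [-150] = -(1/150)x^4 + (7/150)x^3 + (19/150)x^2 - (7/6)x + 1
L_2(x) = (x + 5)x(x - 5)(x - 6) / [120] = (1/120)x^4 - (1/20)x^3 - (5/24)x^2 + (5/4)x
L_3(x) = (x + 5)x(x - 1)(x - 6) / [-200] = -(1/200)x^4 + (1/100)x^3 + (29/200)x^2 - (3/20)x
L_4(x) = (x + 5)x(x - 1)(x - 5) / [330] = (1/330)x^4 - (1/330)x^3 - (5/66)x^2 + (5/66)x
p(x) = 416·L_0 + (-4)·L_1 + 2·L_2 + 926·L_3 + 1802·L_4
Only the coefficient of x^4 is needed; take it from each L_i and combine:
416·(1/3300) + (-4)·(-1/150) + 2·(1/120) + 926·(-1/200) + 1802·(1/330) = 1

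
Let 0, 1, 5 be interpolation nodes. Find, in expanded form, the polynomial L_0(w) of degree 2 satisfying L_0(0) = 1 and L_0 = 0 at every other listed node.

L_0(w) = (1/5)w^2 - (6/5)w + 1

L_0(w) = (w - 1)(w - 5) / [(-1)·(-5)]
       = (w^2 - 6w + 5) / (5)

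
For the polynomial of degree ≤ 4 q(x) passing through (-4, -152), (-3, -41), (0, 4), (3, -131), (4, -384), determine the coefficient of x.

3

L_0(x) = (x + 3)x(x - 3)(x - 4) / [224] = (1/224)x^4 - (1/56)x^3 - (9/224)x^2 + (9/56)x
L_1(x) = (x + 4)x(x - 3)(x - 4) / [-126] = -(1/126)x^4 + (1/42)x^3 + (8/63)x^2 - (8/21)x
L_2(x) = (x + 4)(x + 3)(x - 3)(x - 4) / [144] = (1/144)x^4 - (25/144)x^2 + 1
L_3(x) = (x + 4)(x + 3)x(x - 4) / [-126] = -(1/126)x^4 - (1/42)x^3 + (8/63)x^2 + (8/21)x
L_4(x) = (x + 4)(x + 3)x(x - 3) / [224] = (1/224)x^4 + (1/56)x^3 - (9/224)x^2 - (9/56)x
q(x) = (-152)·L_0 + (-41)·L_1 + 4·L_2 + (-131)·L_3 + (-384)·L_4
Only the coefficient of x is needed; take it from each L_i and combine:
(-152)·(9/56) + (-41)·(-8/21) + 4·(0) + (-131)·(8/21) + (-384)·(-9/56) = 3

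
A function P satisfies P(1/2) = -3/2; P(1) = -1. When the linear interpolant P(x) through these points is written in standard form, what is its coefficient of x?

The leading coefficient equals the top divided difference P[1/2,1].
P[1/2,1] = (-1 - (-3/2)) / (1 - 1/2) = 1

1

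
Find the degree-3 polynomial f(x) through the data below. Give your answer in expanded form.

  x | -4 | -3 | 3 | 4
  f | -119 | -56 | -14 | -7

Newton's divided differences:
f[-4,-3] = (-56 - (-119)) / (-3 - (-4)) = 63
f[-3,3] = (-14 - (-56)) / (3 - (-3)) = 7
f[3,4] = (-7 - (-14)) / (4 - 3) = 7
f[-4,-3,3] = (7 - 63) / (3 - (-4)) = -8
f[-3,3,4] = (7 - 7) / (4 - (-3)) = 0
f[-4,-3,3,4] = (0 - (-8)) / (4 - (-4)) = 1
f(x) = -119 + 63·(x + 4) + (-8)·(x + 4)(x + 3) + 1·(x + 4)(x + 3)(x - 3)
Expanding: f(x) = x^3 - 4x^2 - 2x + 1

f(x) = x^3 - 4x^2 - 2x + 1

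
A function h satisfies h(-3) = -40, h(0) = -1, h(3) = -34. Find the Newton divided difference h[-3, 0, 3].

-4

h[-3,0] = (-1 - (-40)) / (0 - (-3)) = 13
h[0,3] = (-34 - (-1)) / (3 - 0) = -11
h[-3,0,3] = (-11 - 13) / (3 - (-3)) = -4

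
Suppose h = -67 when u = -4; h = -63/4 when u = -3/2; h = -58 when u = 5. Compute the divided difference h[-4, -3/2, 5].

-3

h[-4,-3/2] = (-63/4 - (-67)) / (-3/2 - (-4)) = 41/2
h[-3/2,5] = (-58 - (-63/4)) / (5 - (-3/2)) = -13/2
h[-4,-3/2,5] = (-13/2 - 41/2) / (5 - (-4)) = -3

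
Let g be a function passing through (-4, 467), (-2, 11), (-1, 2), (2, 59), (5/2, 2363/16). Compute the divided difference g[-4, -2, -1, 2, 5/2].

3

g[-4,-2] = (11 - 467) / (-2 - (-4)) = -228
g[-2,-1] = (2 - 11) / (-1 - (-2)) = -9
g[-1,2] = (59 - 2) / (2 - (-1)) = 19
g[2,5/2] = (2363/16 - 59) / (5/2 - 2) = 1419/8
g[-4,-2,-1] = (-9 - (-228)) / (-1 - (-4)) = 73
g[-2,-1,2] = (19 - (-9)) / (2 - (-2)) = 7
g[-1,2,5/2] = (1419/8 - 19) / (5/2 - (-1)) = 181/4
g[-4,-2,-1,2] = (7 - 73) / (2 - (-4)) = -11
g[-2,-1,2,5/2] = (181/4 - 7) / (5/2 - (-2)) = 17/2
g[-4,-2,-1,2,5/2] = (17/2 - (-11)) / (5/2 - (-4)) = 3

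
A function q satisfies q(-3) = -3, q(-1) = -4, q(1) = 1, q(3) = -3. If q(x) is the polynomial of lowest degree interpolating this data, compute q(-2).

-83/16

Using Newton's divided-difference form:
q[-3,-1] = (-4 - (-3)) / (-1 - (-3)) = -1/2
q[-1,1] = (1 - (-4)) / (1 - (-1)) = 5/2
q[1,3] = (-3 - 1) / (3 - 1) = -2
q[-3,-1,1] = (5/2 - (-1/2)) / (1 - (-3)) = 3/4
q[-1,1,3] = (-2 - 5/2) / (3 - (-1)) = -9/8
q[-3,-1,1,3] = (-9/8 - 3/4) / (3 - (-3)) = -5/16
q(-2) = -3 + (-1/2)·(1) + (3/4)·(1)·(-1) + (-5/16)·(1)·(-1)·(-3) = -83/16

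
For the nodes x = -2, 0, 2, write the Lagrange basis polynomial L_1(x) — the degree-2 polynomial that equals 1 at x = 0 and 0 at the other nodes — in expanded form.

L_1(x) = (x + 2)(x - 2) / [(2)·(-2)]
       = (x^2 - 4) / (-4)

L_1(x) = -(1/4)x^2 + 1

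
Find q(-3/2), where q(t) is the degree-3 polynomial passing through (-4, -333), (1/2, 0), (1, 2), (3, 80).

Using Newton's divided-difference form:
q[-4,1/2] = (0 - (-333)) / (1/2 - (-4)) = 74
q[1/2,1] = (2 - 0) / (1 - 1/2) = 4
q[1,3] = (80 - 2) / (3 - 1) = 39
q[-4,1/2,1] = (4 - 74) / (1 - (-4)) = -14
q[1/2,1,3] = (39 - 4) / (3 - 1/2) = 14
q[-4,1/2,1,3] = (14 - (-14)) / (3 - (-4)) = 4
q(-3/2) = -333 + 74·(5/2) + (-14)·(5/2)·(-2) + 4·(5/2)·(-2)·(-5/2) = -28

-28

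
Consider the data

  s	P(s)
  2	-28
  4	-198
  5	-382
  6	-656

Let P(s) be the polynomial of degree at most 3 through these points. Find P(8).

-1546

L_0(8) = (4)·(3)·(2)/[(-2)·(-3)·(-4)] = -1
L_1(8) = (6)·(3)·(2)/[(2)·(-1)·(-2)] = 9
L_2(8) = (6)·(4)·(2)/[(3)·(1)·(-1)] = -16
L_3(8) = (6)·(4)·(3)/[(4)·(2)·(1)] = 9
Sum: (-28)·(-1) + (-198)·(9) + (-382)·(-16) + (-656)·(9) = -1546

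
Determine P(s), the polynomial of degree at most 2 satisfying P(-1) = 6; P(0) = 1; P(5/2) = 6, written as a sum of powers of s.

P(s) = 2s^2 - 3s + 1

L_0(s) = s(s - 5/2) / [7/2] = (2/7)s^2 - (5/7)s
L_1(s) = (s + 1)(s - 5/2) / [-5/2] = -(2/5)s^2 + (3/5)s + 1
L_2(s) = (s + 1)s / [35/4] = (4/35)s^2 + (4/35)s
P(s) = 6·L_0 + 1·L_1 + 6·L_2
  6·L_0(s) = (12/7)s^2 - (30/7)s
  1·L_1(s) = -(2/5)s^2 + (3/5)s + 1
  6·L_2(s) = (24/35)s^2 + (24/35)s
Adding term by term: 2s^2 - 3s + 1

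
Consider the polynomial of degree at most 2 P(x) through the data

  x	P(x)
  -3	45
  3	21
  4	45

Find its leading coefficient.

4

The leading coefficient equals the top divided difference P[-3,3,4].
P[-3,3] = (21 - 45) / (3 - (-3)) = -4
P[3,4] = (45 - 21) / (4 - 3) = 24
P[-3,3,4] = (24 - (-4)) / (4 - (-3)) = 4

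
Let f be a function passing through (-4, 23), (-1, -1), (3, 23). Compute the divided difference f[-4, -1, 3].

f[-4,-1] = (-1 - 23) / (-1 - (-4)) = -8
f[-1,3] = (23 - (-1)) / (3 - (-1)) = 6
f[-4,-1,3] = (6 - (-8)) / (3 - (-4)) = 2

2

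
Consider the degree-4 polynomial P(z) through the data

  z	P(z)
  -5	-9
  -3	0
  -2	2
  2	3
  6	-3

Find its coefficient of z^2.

Build the Lagrange basis polynomials:
L_0(z) = (z + 3)(z + 2)(z - 2)(z - 6) / [462] = (1/462)z^4 - (1/154)z^3 - (1/21)z^2 + (2/77)z + 12/77
L_1(z) = (z + 5)(z + 2)(z - 2)(z - 6) / [-90] = -(1/90)z^4 + (1/90)z^3 + (17/45)z^2 - (2/45)z - 4/3
L_2(z) = (z + 5)(z + 3)(z - 2)(z - 6) / [96] = (1/96)z^4 - (37/96)z^2 - (1/4)z + 15/8
L_3(z) = (z + 5)(z + 3)(z + 2)(z - 6) / [-560] = -(1/560)z^4 - (1/140)z^3 + (29/560)z^2 + (39/140)z + 9/28
L_4(z) = (z + 5)(z + 3)(z + 2)(z - 2) / [3168] = (1/3168)z^4 + (1/396)z^3 + (1/288)z^2 - (1/99)z - 5/264
P(z) = (-9)·L_0 + 0·L_1 + 2·L_2 + 3·L_3 + (-3)·L_4
Only the coefficient of z^2 is needed; take it from each L_i and combine:
(-9)·(-1/21) + 0·(17/45) + 2·(-37/96) + 3·(29/560) + (-3)·(1/288) = -221/1120

-221/1120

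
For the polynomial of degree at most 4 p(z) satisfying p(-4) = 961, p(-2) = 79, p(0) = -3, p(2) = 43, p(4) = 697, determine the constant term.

Build the Lagrange basis polynomials:
L_0(z) = (z + 2)z(z - 2)(z - 4) / [384] = (1/384)z^4 - (1/96)z^3 - (1/96)z^2 + (1/24)z
L_1(z) = (z + 4)z(z - 2)(z - 4) / [-96] = -(1/96)z^4 + (1/48)z^3 + (1/6)z^2 - (1/3)z
L_2(z) = (z + 4)(z + 2)(z - 2)(z - 4) / [64] = (1/64)z^4 - (5/16)z^2 + 1
L_3(z) = (z + 4)(z + 2)z(z - 4) / [-96] = -(1/96)z^4 - (1/48)z^3 + (1/6)z^2 + (1/3)z
L_4(z) = (z + 4)(z + 2)z(z - 2) / [384] = (1/384)z^4 + (1/96)z^3 - (1/96)z^2 - (1/24)z
p(z) = 961·L_0 + 79·L_1 + (-3)·L_2 + 43·L_3 + 697·L_4
Only the constant term is needed; take it from each L_i and combine:
961·(0) + 79·(0) + (-3)·(1) + 43·(0) + 697·(0) = -3

-3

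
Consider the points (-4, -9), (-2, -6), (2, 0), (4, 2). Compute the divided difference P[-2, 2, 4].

P[-2,2] = (0 - (-6)) / (2 - (-2)) = 3/2
P[2,4] = (2 - 0) / (4 - 2) = 1
P[-2,2,4] = (1 - 3/2) / (4 - (-2)) = -1/12

-1/12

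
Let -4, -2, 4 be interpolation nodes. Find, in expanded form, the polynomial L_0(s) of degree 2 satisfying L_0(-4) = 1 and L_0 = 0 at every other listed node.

L_0(s) = (s + 2)(s - 4) / [(-2)·(-8)]
       = (s^2 - 2s - 8) / (16)

L_0(s) = (1/16)s^2 - (1/8)s - 1/2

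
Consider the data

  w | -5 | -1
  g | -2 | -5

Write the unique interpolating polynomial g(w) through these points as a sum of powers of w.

g(w) = -(3/4)w - 23/4

L_0(w) = (w + 1) / [-4] = -(1/4)w - 1/4
L_1(w) = (w + 5) / [4] = (1/4)w + 5/4
g(w) = (-2)·L_0 + (-5)·L_1
  (-2)·L_0(w) = (1/2)w + 1/2
  (-5)·L_1(w) = -(5/4)w - 25/4
Adding term by term: -(3/4)w - 23/4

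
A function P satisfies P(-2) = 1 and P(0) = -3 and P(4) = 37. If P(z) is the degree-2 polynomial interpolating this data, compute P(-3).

Evaluate each Lagrange basis at z = -3:
L_0(-3) = (-3)·(-7)/[(-2)·(-6)] = 7/4
L_1(-3) = (-1)·(-7)/[(2)·(-4)] = -7/8
L_2(-3) = (-1)·(-3)/[(6)·(4)] = 1/8
Sum: 1·(7/4) + (-3)·(-7/8) + 37·(1/8) = 9

9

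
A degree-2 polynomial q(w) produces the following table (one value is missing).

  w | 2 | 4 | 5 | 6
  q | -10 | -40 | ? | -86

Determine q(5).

-61

The 3 known values determine q uniquely (degree ≤ 2).
Evaluate each Lagrange basis at w = 5:
L_0(5) = (1)·(-1)/[(-2)·(-4)] = -1/8
L_1(5) = (3)·(-1)/[(2)·(-2)] = 3/4
L_2(5) = (3)·(1)/[(4)·(2)] = 3/8
Sum: (-10)·(-1/8) + (-40)·(3/4) + (-86)·(3/8) = -61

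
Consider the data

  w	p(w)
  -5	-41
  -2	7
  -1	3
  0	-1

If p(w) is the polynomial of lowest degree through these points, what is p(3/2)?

49/8

Evaluate each Lagrange basis at w = 3/2:
L_0(3/2) = (7/2)·(5/2)·(3/2)/[(-3)·(-4)·(-5)] = -7/32
L_1(3/2) = (13/2)·(5/2)·(3/2)/[(3)·(-1)·(-2)] = 65/16
L_2(3/2) = (13/2)·(7/2)·(3/2)/[(4)·(1)·(-1)] = -273/32
L_3(3/2) = (13/2)·(7/2)·(5/2)/[(5)·(2)·(1)] = 91/16
Sum: (-41)·(-7/32) + 7·(65/16) + 3·(-273/32) + (-1)·(91/16) = 49/8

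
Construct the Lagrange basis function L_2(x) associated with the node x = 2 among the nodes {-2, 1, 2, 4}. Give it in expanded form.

L_2(x) = (x + 2)(x - 1)(x - 4) / [(4)·(1)·(-2)]
       = (x^3 - 3x^2 - 6x + 8) / (-8)

L_2(x) = -(1/8)x^3 + (3/8)x^2 + (3/4)x - 1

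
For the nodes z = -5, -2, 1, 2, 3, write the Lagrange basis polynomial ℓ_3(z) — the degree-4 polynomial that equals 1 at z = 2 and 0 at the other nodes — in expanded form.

ℓ_3(z) = -(1/28)z^4 - (3/28)z^3 + (15/28)z^2 + (19/28)z - 15/14

ℓ_3(z) = (z + 5)(z + 2)(z - 1)(z - 3) / [(7)·(4)·(1)·(-1)]
       = (z^4 + 3z^3 - 15z^2 - 19z + 30) / (-28)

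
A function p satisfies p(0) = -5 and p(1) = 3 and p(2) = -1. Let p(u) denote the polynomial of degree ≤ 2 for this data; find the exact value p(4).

Using Newton's divided-difference form:
p[0,1] = (3 - (-5)) / (1 - 0) = 8
p[1,2] = (-1 - 3) / (2 - 1) = -4
p[0,1,2] = (-4 - 8) / (2 - 0) = -6
p(4) = -5 + 8·(4) + (-6)·(4)·(3) = -45

-45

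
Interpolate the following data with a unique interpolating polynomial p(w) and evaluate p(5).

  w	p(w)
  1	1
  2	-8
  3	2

Using Newton's divided-difference form:
p[1,2] = (-8 - 1) / (2 - 1) = -9
p[2,3] = (2 - (-8)) / (3 - 2) = 10
p[1,2,3] = (10 - (-9)) / (3 - 1) = 19/2
p(5) = 1 + (-9)·(4) + (19/2)·(4)·(3) = 79

79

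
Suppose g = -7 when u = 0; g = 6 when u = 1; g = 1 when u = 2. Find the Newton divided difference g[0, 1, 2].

g[0,1] = (6 - (-7)) / (1 - 0) = 13
g[1,2] = (1 - 6) / (2 - 1) = -5
g[0,1,2] = (-5 - 13) / (2 - 0) = -9

-9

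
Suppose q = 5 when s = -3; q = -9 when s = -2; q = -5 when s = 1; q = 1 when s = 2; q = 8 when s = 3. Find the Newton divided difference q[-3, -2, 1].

q[-3,-2] = (-9 - 5) / (-2 - (-3)) = -14
q[-2,1] = (-5 - (-9)) / (1 - (-2)) = 4/3
q[-3,-2,1] = (4/3 - (-14)) / (1 - (-3)) = 23/6

23/6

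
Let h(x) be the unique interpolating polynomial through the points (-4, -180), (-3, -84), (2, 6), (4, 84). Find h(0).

Using Newton's divided-difference form:
h[-4,-3] = (-84 - (-180)) / (-3 - (-4)) = 96
h[-3,2] = (6 - (-84)) / (2 - (-3)) = 18
h[2,4] = (84 - 6) / (4 - 2) = 39
h[-4,-3,2] = (18 - 96) / (2 - (-4)) = -13
h[-3,2,4] = (39 - 18) / (4 - (-3)) = 3
h[-4,-3,2,4] = (3 - (-13)) / (4 - (-4)) = 2
h(0) = -180 + 96·(4) + (-13)·(4)·(3) + 2·(4)·(3)·(-2) = 0

0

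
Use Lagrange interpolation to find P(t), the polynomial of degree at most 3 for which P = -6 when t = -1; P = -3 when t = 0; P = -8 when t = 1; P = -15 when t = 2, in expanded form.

P(t) = t^3 - 4t^2 - 2t - 3

L_0(t) = t(t - 1)(t - 2) / [-6] = -(1/6)t^3 + (1/2)t^2 - (1/3)t
L_1(t) = (t + 1)(t - 1)(t - 2) / [2] = (1/2)t^3 - t^2 - (1/2)t + 1
L_2(t) = (t + 1)t(t - 2) / [-2] = -(1/2)t^3 + (1/2)t^2 + t
L_3(t) = (t + 1)t(t - 1) / [6] = (1/6)t^3 - (1/6)t
P(t) = (-6)·L_0 + (-3)·L_1 + (-8)·L_2 + (-15)·L_3
  (-6)·L_0(t) = t^3 - 3t^2 + 2t
  (-3)·L_1(t) = -(3/2)t^3 + 3t^2 + (3/2)t - 3
  (-8)·L_2(t) = 4t^3 - 4t^2 - 8t
  (-15)·L_3(t) = -(5/2)t^3 + (5/2)t
Adding term by term: t^3 - 4t^2 - 2t - 3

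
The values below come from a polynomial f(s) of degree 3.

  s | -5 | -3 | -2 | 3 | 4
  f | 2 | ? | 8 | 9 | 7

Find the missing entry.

1127/180

The 4 known values determine f uniquely (degree ≤ 3).
L_0(-3) = (-1)·(-6)·(-7)/[(-3)·(-8)·(-9)] = 7/36
L_1(-3) = (2)·(-6)·(-7)/[(3)·(-5)·(-6)] = 14/15
L_2(-3) = (2)·(-1)·(-7)/[(8)·(5)·(-1)] = -7/20
L_3(-3) = (2)·(-1)·(-6)/[(9)·(6)·(1)] = 2/9
Sum: 2·(7/36) + 8·(14/15) + 9·(-7/20) + 7·(2/9) = 1127/180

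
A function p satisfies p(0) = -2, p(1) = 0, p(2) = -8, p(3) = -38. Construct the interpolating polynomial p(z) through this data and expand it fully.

p(z) = -2z^3 + z^2 + 3z - 2

Newton's divided differences:
p[0,1] = (0 - (-2)) / (1 - 0) = 2
p[1,2] = (-8 - 0) / (2 - 1) = -8
p[2,3] = (-38 - (-8)) / (3 - 2) = -30
p[0,1,2] = (-8 - 2) / (2 - 0) = -5
p[1,2,3] = (-30 - (-8)) / (3 - 1) = -11
p[0,1,2,3] = (-11 - (-5)) / (3 - 0) = -2
p(z) = -2 + 2·z + (-5)·z(z - 1) + (-2)·z(z - 1)(z - 2)
Expanding: p(z) = -2z^3 + z^2 + 3z - 2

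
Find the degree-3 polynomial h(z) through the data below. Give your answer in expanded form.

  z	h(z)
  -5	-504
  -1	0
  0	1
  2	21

h(z) = 4z^3 - z^2 - 4z + 1

L_0(z) = (z + 1)z(z - 2) / [-140] = -(1/140)z^3 + (1/140)z^2 + (1/70)z
L_1(z) = (z + 5)z(z - 2) / [12] = (1/12)z^3 + (1/4)z^2 - (5/6)z
L_2(z) = (z + 5)(z + 1)(z - 2) / [-10] = -(1/10)z^3 - (2/5)z^2 + (7/10)z + 1
L_3(z) = (z + 5)(z + 1)z / [42] = (1/42)z^3 + (1/7)z^2 + (5/42)z
h(z) = (-504)·L_0 + 0·L_1 + 1·L_2 + 21·L_3
  (-504)·L_0(z) = (18/5)z^3 - (18/5)z^2 - (36/5)z
  0·L_1(z) = 0
  1·L_2(z) = -(1/10)z^3 - (2/5)z^2 + (7/10)z + 1
  21·L_3(z) = (1/2)z^3 + 3z^2 + (5/2)z
Adding term by term: 4z^3 - z^2 - 4z + 1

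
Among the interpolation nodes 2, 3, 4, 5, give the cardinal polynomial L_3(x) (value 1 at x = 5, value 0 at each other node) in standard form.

L_3(x) = (1/6)x^3 - (3/2)x^2 + (13/3)x - 4

L_3(x) = (x - 2)(x - 3)(x - 4) / [(3)·(2)·(1)]
       = (x^3 - 9x^2 + 26x - 24) / (6)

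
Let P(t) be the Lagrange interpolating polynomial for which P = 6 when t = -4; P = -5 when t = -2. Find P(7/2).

-141/4

Evaluate each Lagrange basis at t = 7/2:
L_0(7/2) = (11/2)/[(-2)] = -11/4
L_1(7/2) = (15/2)/[(2)] = 15/4
Sum: 6·(-11/4) + (-5)·(15/4) = -141/4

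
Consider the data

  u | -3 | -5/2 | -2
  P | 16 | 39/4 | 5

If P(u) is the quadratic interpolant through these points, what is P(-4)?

Evaluate each Lagrange basis at u = -4:
L_0(-4) = (-3/2)·(-2)/[(-1/2)·(-1)] = 6
L_1(-4) = (-1)·(-2)/[(1/2)·(-1/2)] = -8
L_2(-4) = (-1)·(-3/2)/[(1)·(1/2)] = 3
Sum: 16·(6) + 39/4·(-8) + 5·(3) = 33

33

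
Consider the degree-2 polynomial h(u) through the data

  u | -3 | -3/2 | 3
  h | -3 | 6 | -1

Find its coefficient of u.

1/3

Build the Lagrange basis polynomials:
L_0(u) = (u + 3/2)(u - 3) / [9] = (1/9)u^2 - (1/6)u - 1/2
L_1(u) = (u + 3)(u - 3) / [-27/4] = -(4/27)u^2 + 4/3
L_2(u) = (u + 3)(u + 3/2) / [27] = (1/27)u^2 + (1/6)u + 1/6
h(u) = (-3)·L_0 + 6·L_1 + (-1)·L_2
Only the coefficient of u is needed; take it from each L_i and combine:
(-3)·(-1/6) + 6·(0) + (-1)·(1/6) = 1/3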